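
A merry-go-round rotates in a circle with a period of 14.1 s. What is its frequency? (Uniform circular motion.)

f = 1/T = 1/14.1 = 0.0709 Hz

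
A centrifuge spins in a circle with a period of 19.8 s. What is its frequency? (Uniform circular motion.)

f = 1/T = 1/19.8 = 0.0505 Hz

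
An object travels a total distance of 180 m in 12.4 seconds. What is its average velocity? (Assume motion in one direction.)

v_avg = Δd / Δt = 180 / 12.4 = 14.52 m/s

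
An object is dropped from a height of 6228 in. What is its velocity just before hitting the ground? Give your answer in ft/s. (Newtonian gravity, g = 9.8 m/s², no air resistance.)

h = 6228 in × 0.0254 = 158.191 m
v = √(2gh) = √(2 × 9.8 × 158.191) = 55.6825 m/s
v = 55.6825 m/s / 0.3048 = 182.7 ft/s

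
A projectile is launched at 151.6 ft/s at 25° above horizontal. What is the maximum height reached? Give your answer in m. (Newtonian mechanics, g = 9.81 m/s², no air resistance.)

v₀ = 151.6 ft/s × 0.3048 = 46.2077 m/s
H = v₀² × sin²(θ) / (2g) = 46.2077² × sin(25°)² / (2 × 9.81) = 2135.15 × 0.178606 / 19.62 = 19.44 m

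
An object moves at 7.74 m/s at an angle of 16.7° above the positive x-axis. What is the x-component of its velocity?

vₓ = v cos(θ) = 7.74 × cos(16.7°) = 7.41 m/s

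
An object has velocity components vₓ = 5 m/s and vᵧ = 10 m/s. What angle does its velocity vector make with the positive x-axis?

θ = arctan(vᵧ/vₓ) = arctan(10/5) = 63.43°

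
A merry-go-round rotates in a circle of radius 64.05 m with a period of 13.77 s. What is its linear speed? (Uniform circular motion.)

v = 2πr/T = 2π×64.05/13.77 = 29.23 m/s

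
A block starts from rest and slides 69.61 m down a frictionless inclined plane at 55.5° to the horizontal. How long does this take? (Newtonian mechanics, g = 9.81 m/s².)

a = g sin(θ) = 9.81 × sin(55.5°) = 8.0847 m/s²
t = √(2d/a) = √(2 × 69.61 / 8.0847) = 4.15 s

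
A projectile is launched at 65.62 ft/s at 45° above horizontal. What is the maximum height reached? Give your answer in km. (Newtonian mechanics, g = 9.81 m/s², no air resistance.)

v₀ = 65.62 ft/s × 0.3048 = 20.001 m/s
H = v₀² × sin²(θ) / (2g) = 20.001² × sin(45°)² / (2 × 9.81) = 400.04 × 0.5 / 19.62 = 10.1947 m
H = 10.1947 m / 1000.0 = 0.01019 km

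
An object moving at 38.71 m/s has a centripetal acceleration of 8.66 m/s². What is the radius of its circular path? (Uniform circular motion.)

r = v²/a_c = 38.71²/8.66 = 173.03 m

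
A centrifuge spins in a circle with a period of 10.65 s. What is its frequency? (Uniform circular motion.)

f = 1/T = 1/10.65 = 0.0939 Hz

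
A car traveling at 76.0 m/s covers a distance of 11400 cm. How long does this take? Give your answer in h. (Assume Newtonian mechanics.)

d = 11400 cm × 0.01 = 114.0 m
t = d / v = 114.0 / 76.0 = 1.5 s
t = 1.5 s / 3600.0 = 0.0004167 h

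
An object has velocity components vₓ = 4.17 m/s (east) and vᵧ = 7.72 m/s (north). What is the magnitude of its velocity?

|v| = √(vₓ² + vᵧ²) = √(4.17² + 7.72²) = √(76.9873) = 8.77 m/s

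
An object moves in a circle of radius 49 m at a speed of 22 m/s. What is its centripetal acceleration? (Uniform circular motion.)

a_c = v²/r = 22²/49 = 484/49 = 9.88 m/s²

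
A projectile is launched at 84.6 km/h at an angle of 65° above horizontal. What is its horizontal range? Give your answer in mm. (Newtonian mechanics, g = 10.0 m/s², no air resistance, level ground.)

v₀ = 84.6 km/h × 0.2777777777777778 = 23.5 m/s
R = v₀² × sin(2θ) / g = 23.5² × sin(2 × 65°) / 10.0 = 552.25 × 0.766044 / 10.0 = 42.3048 m
R = 42.3048 m / 0.001 = 42300 mm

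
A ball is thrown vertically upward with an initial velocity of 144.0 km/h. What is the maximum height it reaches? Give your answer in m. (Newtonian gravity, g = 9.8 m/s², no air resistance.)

v₀ = 144.0 km/h × 0.2777777777777778 = 40.0 m/s
h_max = v₀² / (2g) = 40.0² / (2 × 9.8) = 1600.0 / 19.6 = 81.63 m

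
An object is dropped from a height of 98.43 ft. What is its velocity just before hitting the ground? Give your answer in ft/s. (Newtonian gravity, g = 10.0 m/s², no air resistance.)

h = 98.43 ft × 0.3048 = 30.0015 m
v = √(2gh) = √(2 × 10.0 × 30.0015) = 24.4955 m/s
v = 24.4955 m/s / 0.3048 = 80.37 ft/s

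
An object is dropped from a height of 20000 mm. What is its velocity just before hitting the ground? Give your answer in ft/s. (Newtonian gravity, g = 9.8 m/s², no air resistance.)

h = 20000 mm × 0.001 = 20.0 m
v = √(2gh) = √(2 × 9.8 × 20.0) = 19.799 m/s
v = 19.799 m/s / 0.3048 = 64.96 ft/s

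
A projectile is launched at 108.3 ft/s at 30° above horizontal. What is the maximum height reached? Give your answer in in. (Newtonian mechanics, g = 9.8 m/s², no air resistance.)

v₀ = 108.3 ft/s × 0.3048 = 33.0098 m/s
H = v₀² × sin²(θ) / (2g) = 33.0098² × sin(30°)² / (2 × 9.8) = 1089.65 × 0.25 / 19.6 = 13.8986 m
H = 13.8986 m / 0.0254 = 547.2 in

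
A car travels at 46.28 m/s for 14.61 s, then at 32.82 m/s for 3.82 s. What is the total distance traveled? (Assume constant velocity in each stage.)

d₁ = v₁t₁ = 46.28 × 14.61 = 676.1508 m
d₂ = v₂t₂ = 32.82 × 3.82 = 125.3724 m
d_total = 676.1508 + 125.3724 = 801.52 m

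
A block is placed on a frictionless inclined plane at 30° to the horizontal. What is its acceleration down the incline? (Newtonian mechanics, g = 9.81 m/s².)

a = g sin(θ) = 9.81 × sin(30°) = 9.81 × 0.5 = 4.91 m/s²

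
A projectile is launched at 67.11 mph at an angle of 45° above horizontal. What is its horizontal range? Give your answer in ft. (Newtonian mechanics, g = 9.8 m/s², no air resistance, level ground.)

v₀ = 67.11 mph × 0.44704 = 30.0009 m/s
R = v₀² × sin(2θ) / g = 30.0009² × sin(2 × 45°) / 9.8 = 900.054 × 1.0 / 9.8 = 91.8422 m
R = 91.8422 m / 0.3048 = 301.3 ft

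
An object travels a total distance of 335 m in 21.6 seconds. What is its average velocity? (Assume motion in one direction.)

v_avg = Δd / Δt = 335 / 21.6 = 15.51 m/s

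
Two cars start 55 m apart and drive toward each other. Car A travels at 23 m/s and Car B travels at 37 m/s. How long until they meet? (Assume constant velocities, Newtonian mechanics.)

Combined speed: v_combined = 23 + 37 = 60 m/s
Time to meet: t = d/v_combined = 55/60 = 0.92 s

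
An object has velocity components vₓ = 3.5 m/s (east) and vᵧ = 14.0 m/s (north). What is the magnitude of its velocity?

|v| = √(vₓ² + vᵧ²) = √(3.5² + 14.0²) = √(208.25) = 14.43 m/s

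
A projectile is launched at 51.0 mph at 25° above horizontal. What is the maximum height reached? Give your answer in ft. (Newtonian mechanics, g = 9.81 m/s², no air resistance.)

v₀ = 51.0 mph × 0.44704 = 22.799 m/s
H = v₀² × sin²(θ) / (2g) = 22.799² × sin(25°)² / (2 × 9.81) = 519.794 × 0.178606 / 19.62 = 4.73182 m
H = 4.73182 m / 0.3048 = 15.52 ft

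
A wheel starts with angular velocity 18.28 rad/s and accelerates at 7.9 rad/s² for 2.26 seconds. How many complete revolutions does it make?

θ = ω₀t + ½αt² = 18.28×2.26 + ½×7.9×2.26² = 61.48782 rad
Total revolutions = θ/(2π) = 61.48782/(2π) = 9.79
Complete revolutions = ⌊9.79⌋ = 9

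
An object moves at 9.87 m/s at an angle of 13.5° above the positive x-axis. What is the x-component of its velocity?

vₓ = v cos(θ) = 9.87 × cos(13.5°) = 9.6 m/s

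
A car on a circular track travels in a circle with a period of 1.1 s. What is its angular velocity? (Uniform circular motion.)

ω = 2π/T = 2π/1.1 = 5.712 rad/s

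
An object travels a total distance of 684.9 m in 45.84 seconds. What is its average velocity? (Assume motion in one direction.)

v_avg = Δd / Δt = 684.9 / 45.84 = 14.94 m/s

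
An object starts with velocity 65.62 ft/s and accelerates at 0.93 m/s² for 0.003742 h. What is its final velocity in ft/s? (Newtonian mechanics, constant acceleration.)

v₀ = 65.62 ft/s × 0.3048 = 20.001 m/s
t = 0.003742 h × 3600.0 = 13.4712 s
v = v₀ + a × t = 20.001 + 0.93 × 13.4712 = 32.5292 m/s
v = 32.5292 m/s / 0.3048 = 106.7 ft/s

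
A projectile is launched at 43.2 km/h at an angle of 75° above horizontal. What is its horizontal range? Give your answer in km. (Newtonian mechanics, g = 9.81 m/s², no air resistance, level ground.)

v₀ = 43.2 km/h × 0.2777777777777778 = 12.0 m/s
R = v₀² × sin(2θ) / g = 12.0² × sin(2 × 75°) / 9.81 = 144.0 × 0.5 / 9.81 = 7.33945 m
R = 7.33945 m / 1000.0 = 0.007339 km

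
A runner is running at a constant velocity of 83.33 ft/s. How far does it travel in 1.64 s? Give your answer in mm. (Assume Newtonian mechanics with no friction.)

v = 83.33 ft/s × 0.3048 = 25.399 m/s
d = v × t = 25.399 × 1.64 = 41.6544 m
d = 41.6544 m / 0.001 = 41650 mm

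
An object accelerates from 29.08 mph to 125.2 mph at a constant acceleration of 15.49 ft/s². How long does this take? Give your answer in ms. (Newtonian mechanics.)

v₀ = 29.08 mph × 0.44704 = 12.9999 m/s
v = 125.2 mph × 0.44704 = 55.9694 m/s
a = 15.49 ft/s² × 0.3048 = 4.72135 m/s²
t = (v - v₀) / a = (55.9694 - 12.9999) / 4.72135 = 9.1011 s
t = 9.1011 s / 0.001 = 9101 ms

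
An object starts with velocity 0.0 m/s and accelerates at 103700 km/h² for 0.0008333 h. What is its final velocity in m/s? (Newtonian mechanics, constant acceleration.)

a = 103700 km/h² × 7.716049382716049e-05 = 8.00154 m/s²
t = 0.0008333 h × 3600.0 = 2.99988 s
v = v₀ + a × t = 0.0 + 8.00154 × 2.99988 = 24.0 m/s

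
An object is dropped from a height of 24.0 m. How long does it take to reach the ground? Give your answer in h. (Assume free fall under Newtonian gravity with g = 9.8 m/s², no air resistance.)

t = √(2h/g) = √(2 × 24.0 / 9.8) = 2.21313 s
t = 2.21313 s / 3600.0 = 0.0006148 h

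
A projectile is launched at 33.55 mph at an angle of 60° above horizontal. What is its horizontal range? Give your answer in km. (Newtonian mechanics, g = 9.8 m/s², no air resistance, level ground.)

v₀ = 33.55 mph × 0.44704 = 14.9982 m/s
R = v₀² × sin(2θ) / g = 14.9982² × sin(2 × 60°) / 9.8 = 224.946 × 0.866025 / 9.8 = 19.8785 m
R = 19.8785 m / 1000.0 = 0.01988 km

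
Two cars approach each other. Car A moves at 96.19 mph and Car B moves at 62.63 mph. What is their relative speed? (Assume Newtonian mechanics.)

v_rel = v_A + v_B = 96.19 + 62.63 = 158.82 mph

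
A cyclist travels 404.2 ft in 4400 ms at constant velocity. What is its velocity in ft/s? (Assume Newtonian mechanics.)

d = 404.2 ft × 0.3048 = 123.2 m
t = 4400 ms × 0.001 = 4.4 s
v = d / t = 123.2 / 4.4 = 28.0 m/s
v = 28.0 m/s / 0.3048 = 91.86 ft/s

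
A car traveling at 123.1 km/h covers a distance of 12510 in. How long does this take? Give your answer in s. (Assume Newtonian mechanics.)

d = 12510 in × 0.0254 = 317.754 m
v = 123.1 km/h × 0.2777777777777778 = 34.1944 m/s
t = d / v = 317.754 / 34.1944 = 9.293 s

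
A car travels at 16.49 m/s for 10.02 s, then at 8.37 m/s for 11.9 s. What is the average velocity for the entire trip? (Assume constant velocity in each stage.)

d₁ = v₁t₁ = 16.49 × 10.02 = 165.2298 m
d₂ = v₂t₂ = 8.37 × 11.9 = 99.603 m
d_total = 264.8328 m, t_total = 21.92 s
v_avg = d_total/t_total = 264.8328/21.92 = 12.08 m/s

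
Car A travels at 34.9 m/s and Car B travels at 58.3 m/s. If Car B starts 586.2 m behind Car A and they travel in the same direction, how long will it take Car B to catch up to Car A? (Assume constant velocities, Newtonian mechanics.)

Relative speed: v_rel = 58.3 - 34.9 = 23.4 m/s
Time to catch: t = d₀/v_rel = 586.2/23.4 = 25.05 s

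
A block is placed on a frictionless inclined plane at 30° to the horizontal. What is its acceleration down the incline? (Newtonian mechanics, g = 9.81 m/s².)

a = g sin(θ) = 9.81 × sin(30°) = 9.81 × 0.5 = 4.91 m/s²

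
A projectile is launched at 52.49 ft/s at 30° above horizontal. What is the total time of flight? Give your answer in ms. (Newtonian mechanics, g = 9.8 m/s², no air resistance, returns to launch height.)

v₀ = 52.49 ft/s × 0.3048 = 15.999 m/s
T = 2 × v₀ × sin(θ) / g = 2 × 15.999 × sin(30°) / 9.8 = 2 × 15.999 × 0.5 / 9.8 = 1.63255 s
T = 1.63255 s / 0.001 = 1633 ms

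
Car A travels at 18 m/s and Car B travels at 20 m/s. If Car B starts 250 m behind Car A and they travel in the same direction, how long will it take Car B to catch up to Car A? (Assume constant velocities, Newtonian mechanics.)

Relative speed: v_rel = 20 - 18 = 2 m/s
Time to catch: t = d₀/v_rel = 250/2 = 125.0 s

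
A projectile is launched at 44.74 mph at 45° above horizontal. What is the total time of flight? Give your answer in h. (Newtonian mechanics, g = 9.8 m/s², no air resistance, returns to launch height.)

v₀ = 44.74 mph × 0.44704 = 20.0006 m/s
T = 2 × v₀ × sin(θ) / g = 2 × 20.0006 × sin(45°) / 9.8 = 2 × 20.0006 × 0.707107 / 9.8 = 2.88624 s
T = 2.88624 s / 3600.0 = 0.0008017 h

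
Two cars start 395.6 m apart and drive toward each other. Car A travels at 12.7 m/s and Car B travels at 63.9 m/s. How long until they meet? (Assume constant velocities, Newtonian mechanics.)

Combined speed: v_combined = 12.7 + 63.9 = 76.6 m/s
Time to meet: t = d/v_combined = 395.6/76.6 = 5.16 s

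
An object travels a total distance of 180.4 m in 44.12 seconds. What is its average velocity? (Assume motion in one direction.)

v_avg = Δd / Δt = 180.4 / 44.12 = 4.09 m/s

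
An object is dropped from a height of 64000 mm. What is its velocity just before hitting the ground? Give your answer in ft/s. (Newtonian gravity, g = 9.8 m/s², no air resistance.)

h = 64000 mm × 0.001 = 64.0 m
v = √(2gh) = √(2 × 9.8 × 64.0) = 35.4175 m/s
v = 35.4175 m/s / 0.3048 = 116.2 ft/s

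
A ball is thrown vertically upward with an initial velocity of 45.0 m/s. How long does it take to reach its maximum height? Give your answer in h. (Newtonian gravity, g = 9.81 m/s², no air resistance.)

t_up = v₀ / g = 45.0 / 9.81 = 4.58716 s
t_up = 4.58716 s / 3600.0 = 0.001274 h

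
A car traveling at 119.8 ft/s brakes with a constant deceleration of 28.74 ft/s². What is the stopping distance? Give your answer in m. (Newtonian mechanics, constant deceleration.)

v₀ = 119.8 ft/s × 0.3048 = 36.515 m/s
a = 28.74 ft/s² × 0.3048 = 8.75995 m/s²
d = v₀² / (2a) = 36.515² / (2 × 8.75995) = 1333.35 / 17.5199 = 76.1 m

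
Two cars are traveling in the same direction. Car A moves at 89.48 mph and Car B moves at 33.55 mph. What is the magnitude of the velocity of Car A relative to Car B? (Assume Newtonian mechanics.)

v_rel = |v_A - v_B| = |89.48 - 33.55| = 55.93 mph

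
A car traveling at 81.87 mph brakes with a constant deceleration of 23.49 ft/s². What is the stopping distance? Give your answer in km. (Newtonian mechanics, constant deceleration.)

v₀ = 81.87 mph × 0.44704 = 36.5992 m/s
a = 23.49 ft/s² × 0.3048 = 7.15975 m/s²
d = v₀² / (2a) = 36.5992² / (2 × 7.15975) = 1339.5 / 14.3195 = 93.5438 m
d = 93.5438 m / 1000.0 = 0.09354 km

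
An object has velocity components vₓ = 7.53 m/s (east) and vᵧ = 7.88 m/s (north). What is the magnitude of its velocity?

|v| = √(vₓ² + vᵧ²) = √(7.53² + 7.88²) = √(118.7953) = 10.9 m/s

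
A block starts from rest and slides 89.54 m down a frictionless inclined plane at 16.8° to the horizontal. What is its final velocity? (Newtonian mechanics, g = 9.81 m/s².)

a = g sin(θ) = 9.81 × sin(16.8°) = 2.8354 m/s²
v = √(2ad) = √(2 × 2.8354 × 89.54) = 22.53 m/s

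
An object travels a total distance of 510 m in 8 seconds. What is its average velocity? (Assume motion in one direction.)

v_avg = Δd / Δt = 510 / 8 = 63.75 m/s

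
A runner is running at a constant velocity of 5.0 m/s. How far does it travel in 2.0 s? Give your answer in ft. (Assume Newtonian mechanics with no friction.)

d = v × t = 5.0 × 2.0 = 10.0 m
d = 10.0 m / 0.3048 = 32.81 ft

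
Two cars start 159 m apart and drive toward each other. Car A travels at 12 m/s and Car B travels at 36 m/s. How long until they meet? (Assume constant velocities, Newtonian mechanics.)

Combined speed: v_combined = 12 + 36 = 48 m/s
Time to meet: t = d/v_combined = 159/48 = 3.31 s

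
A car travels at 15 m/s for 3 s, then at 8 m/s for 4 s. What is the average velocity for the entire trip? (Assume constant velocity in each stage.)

d₁ = v₁t₁ = 15 × 3 = 45 m
d₂ = v₂t₂ = 8 × 4 = 32 m
d_total = 77 m, t_total = 7 s
v_avg = d_total/t_total = 77/7 = 11.0 m/s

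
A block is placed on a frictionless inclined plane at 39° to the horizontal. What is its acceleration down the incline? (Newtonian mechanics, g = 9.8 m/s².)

a = g sin(θ) = 9.8 × sin(39°) = 9.8 × 0.6293 = 6.17 m/s²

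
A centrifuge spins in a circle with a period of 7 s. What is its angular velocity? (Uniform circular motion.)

ω = 2π/T = 2π/7 = 0.8976 rad/s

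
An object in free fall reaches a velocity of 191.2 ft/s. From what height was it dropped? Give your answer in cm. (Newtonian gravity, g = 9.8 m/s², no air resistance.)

v = 191.2 ft/s × 0.3048 = 58.2778 m/s
h = v² / (2g) = 58.2778² / (2 × 9.8) = 173.281 m
h = 173.281 m / 0.01 = 17330 cm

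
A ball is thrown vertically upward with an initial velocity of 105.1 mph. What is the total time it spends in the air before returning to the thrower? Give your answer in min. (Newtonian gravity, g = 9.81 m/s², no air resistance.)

v₀ = 105.1 mph × 0.44704 = 46.9839 m/s
t_total = 2 × v₀ / g = 2 × 46.9839 / 9.81 = 9.57878 s
t_total = 9.57878 s / 60.0 = 0.1596 min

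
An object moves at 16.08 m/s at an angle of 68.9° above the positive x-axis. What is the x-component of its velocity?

vₓ = v cos(θ) = 16.08 × cos(68.9°) = 5.79 m/s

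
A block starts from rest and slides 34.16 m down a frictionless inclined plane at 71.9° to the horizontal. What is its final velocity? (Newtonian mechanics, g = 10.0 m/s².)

a = g sin(θ) = 10.0 × sin(71.9°) = 9.5052 m/s²
v = √(2ad) = √(2 × 9.5052 × 34.16) = 25.48 m/s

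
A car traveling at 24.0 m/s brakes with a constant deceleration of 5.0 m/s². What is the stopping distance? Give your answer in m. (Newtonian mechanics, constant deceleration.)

d = v₀² / (2a) = 24.0² / (2 × 5.0) = 576.0 / 10.0 = 57.6 m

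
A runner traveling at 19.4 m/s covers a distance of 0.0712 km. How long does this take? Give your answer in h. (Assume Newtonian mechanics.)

d = 0.0712 km × 1000.0 = 71.2 m
t = d / v = 71.2 / 19.4 = 3.6701 s
t = 3.6701 s / 3600.0 = 0.001019 h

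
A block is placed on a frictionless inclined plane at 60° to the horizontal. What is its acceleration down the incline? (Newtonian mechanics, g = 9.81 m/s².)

a = g sin(θ) = 9.81 × sin(60°) = 9.81 × 0.866 = 8.5 m/s²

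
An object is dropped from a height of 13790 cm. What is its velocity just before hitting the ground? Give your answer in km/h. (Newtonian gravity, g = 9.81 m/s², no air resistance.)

h = 13790 cm × 0.01 = 137.9 m
v = √(2gh) = √(2 × 9.81 × 137.9) = 52.0154 m/s
v = 52.0154 m/s / 0.2777777777777778 = 187.3 km/h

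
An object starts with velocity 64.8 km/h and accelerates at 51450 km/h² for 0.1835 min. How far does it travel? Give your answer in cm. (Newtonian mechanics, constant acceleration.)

v₀ = 64.8 km/h × 0.2777777777777778 = 18.0 m/s
a = 51450 km/h² × 7.716049382716049e-05 = 3.96991 m/s²
t = 0.1835 min × 60.0 = 11.01 s
d = v₀ × t + ½ × a × t² = 18.0 × 11.01 + 0.5 × 3.96991 × 11.01² = 438.796 m
d = 438.796 m / 0.01 = 43880 cm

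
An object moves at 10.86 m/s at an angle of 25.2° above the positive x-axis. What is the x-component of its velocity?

vₓ = v cos(θ) = 10.86 × cos(25.2°) = 9.83 m/s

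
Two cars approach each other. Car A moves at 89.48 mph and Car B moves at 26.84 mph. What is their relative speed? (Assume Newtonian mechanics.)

v_rel = v_A + v_B = 89.48 + 26.84 = 116.32 mph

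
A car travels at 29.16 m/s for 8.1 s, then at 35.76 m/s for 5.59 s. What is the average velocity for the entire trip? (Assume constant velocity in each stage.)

d₁ = v₁t₁ = 29.16 × 8.1 = 236.196 m
d₂ = v₂t₂ = 35.76 × 5.59 = 199.8984 m
d_total = 436.0944 m, t_total = 13.69 s
v_avg = d_total/t_total = 436.0944/13.69 = 31.85 m/s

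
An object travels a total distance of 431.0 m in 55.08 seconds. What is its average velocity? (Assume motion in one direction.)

v_avg = Δd / Δt = 431.0 / 55.08 = 7.82 m/s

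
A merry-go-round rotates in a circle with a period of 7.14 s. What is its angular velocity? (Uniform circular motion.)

ω = 2π/T = 2π/7.14 = 0.88 rad/s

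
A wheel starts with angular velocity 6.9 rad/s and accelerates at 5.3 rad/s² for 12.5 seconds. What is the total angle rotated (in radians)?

θ = ω₀t + ½αt² = 6.9×12.5 + ½×5.3×12.5² = 500.31 rad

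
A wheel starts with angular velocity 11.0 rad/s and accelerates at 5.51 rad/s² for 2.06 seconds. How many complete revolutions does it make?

θ = ω₀t + ½αt² = 11.0×2.06 + ½×5.51×2.06² = 34.351118 rad
Total revolutions = θ/(2π) = 34.351118/(2π) = 5.47
Complete revolutions = ⌊5.47⌋ = 5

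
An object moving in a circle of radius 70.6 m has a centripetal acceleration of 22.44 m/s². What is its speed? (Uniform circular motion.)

v = √(a_c × r) = √(22.44 × 70.6) = 39.8 m/s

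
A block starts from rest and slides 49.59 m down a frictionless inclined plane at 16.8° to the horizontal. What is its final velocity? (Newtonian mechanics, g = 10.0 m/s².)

a = g sin(θ) = 10.0 × sin(16.8°) = 2.8903 m/s²
v = √(2ad) = √(2 × 2.8903 × 49.59) = 16.93 m/s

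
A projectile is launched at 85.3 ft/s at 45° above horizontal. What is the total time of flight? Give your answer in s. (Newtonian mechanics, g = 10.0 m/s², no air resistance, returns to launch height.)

v₀ = 85.3 ft/s × 0.3048 = 25.9994 m/s
T = 2 × v₀ × sin(θ) / g = 2 × 25.9994 × sin(45°) / 10.0 = 2 × 25.9994 × 0.707107 / 10.0 = 3.677 s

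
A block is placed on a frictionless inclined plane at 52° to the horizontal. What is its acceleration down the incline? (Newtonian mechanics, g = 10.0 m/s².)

a = g sin(θ) = 10.0 × sin(52°) = 10.0 × 0.788 = 7.88 m/s²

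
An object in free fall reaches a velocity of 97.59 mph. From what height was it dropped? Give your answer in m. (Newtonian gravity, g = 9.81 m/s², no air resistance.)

v = 97.59 mph × 0.44704 = 43.6266 m/s
h = v² / (2g) = 43.6266² / (2 × 9.81) = 97.01 m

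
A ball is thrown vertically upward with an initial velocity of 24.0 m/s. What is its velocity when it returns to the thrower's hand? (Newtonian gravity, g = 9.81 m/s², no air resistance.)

By conservation of energy (no air resistance), the ball returns to the throw height with the same speed as launch, but directed downward.
|v_ground| = v₀ = 24.0 m/s
v_ground = 24.0 m/s (downward)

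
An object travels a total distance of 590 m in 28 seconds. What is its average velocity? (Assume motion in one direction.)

v_avg = Δd / Δt = 590 / 28 = 21.07 m/s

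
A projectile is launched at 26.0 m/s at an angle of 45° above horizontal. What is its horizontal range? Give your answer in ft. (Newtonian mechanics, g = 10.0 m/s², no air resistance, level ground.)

R = v₀² × sin(2θ) / g = 26.0² × sin(2 × 45°) / 10.0 = 676.0 × 1.0 / 10.0 = 67.6 m
R = 67.6 m / 0.3048 = 221.8 ft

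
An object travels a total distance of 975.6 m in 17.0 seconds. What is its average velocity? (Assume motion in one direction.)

v_avg = Δd / Δt = 975.6 / 17.0 = 57.39 m/s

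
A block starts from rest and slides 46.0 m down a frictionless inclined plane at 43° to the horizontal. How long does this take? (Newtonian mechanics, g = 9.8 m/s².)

a = g sin(θ) = 9.8 × sin(43°) = 6.6836 m/s²
t = √(2d/a) = √(2 × 46.0 / 6.6836) = 3.71 s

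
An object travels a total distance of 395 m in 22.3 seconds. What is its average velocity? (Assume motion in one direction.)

v_avg = Δd / Δt = 395 / 22.3 = 17.71 m/s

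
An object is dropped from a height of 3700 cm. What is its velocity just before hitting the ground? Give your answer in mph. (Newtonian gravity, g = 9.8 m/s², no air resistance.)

h = 3700 cm × 0.01 = 37.0 m
v = √(2gh) = √(2 × 9.8 × 37.0) = 26.9295 m/s
v = 26.9295 m/s / 0.44704 = 60.24 mph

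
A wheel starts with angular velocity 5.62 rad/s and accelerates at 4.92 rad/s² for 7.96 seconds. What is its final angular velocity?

ω = ω₀ + αt = 5.62 + 4.92 × 7.96 = 44.78 rad/s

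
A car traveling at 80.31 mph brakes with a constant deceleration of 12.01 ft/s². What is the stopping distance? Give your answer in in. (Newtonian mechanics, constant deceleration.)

v₀ = 80.31 mph × 0.44704 = 35.9018 m/s
a = 12.01 ft/s² × 0.3048 = 3.66065 m/s²
d = v₀² / (2a) = 35.9018² / (2 × 3.66065) = 1288.94 / 7.3213 = 176.053 m
d = 176.053 m / 0.0254 = 6931 in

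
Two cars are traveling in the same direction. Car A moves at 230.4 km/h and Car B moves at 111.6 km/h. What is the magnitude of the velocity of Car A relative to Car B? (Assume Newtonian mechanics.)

v_rel = |v_A - v_B| = |230.4 - 111.6| = 118.8 km/h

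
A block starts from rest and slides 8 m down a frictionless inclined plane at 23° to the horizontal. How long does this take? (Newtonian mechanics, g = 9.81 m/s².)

a = g sin(θ) = 9.81 × sin(23°) = 3.8331 m/s²
t = √(2d/a) = √(2 × 8 / 3.8331) = 2.04 s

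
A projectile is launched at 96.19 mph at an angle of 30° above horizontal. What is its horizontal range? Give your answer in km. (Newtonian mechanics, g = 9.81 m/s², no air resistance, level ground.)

v₀ = 96.19 mph × 0.44704 = 43.0008 m/s
R = v₀² × sin(2θ) / g = 43.0008² × sin(2 × 30°) / 9.81 = 1849.07 × 0.866025 / 9.81 = 163.236 m
R = 163.236 m / 1000.0 = 0.1632 km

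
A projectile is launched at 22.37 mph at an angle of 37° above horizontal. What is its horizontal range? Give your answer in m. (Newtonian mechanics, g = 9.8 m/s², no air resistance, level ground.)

v₀ = 22.37 mph × 0.44704 = 10.0003 m/s
R = v₀² × sin(2θ) / g = 10.0003² × sin(2 × 37°) / 9.8 = 100.006 × 0.961262 / 9.8 = 9.809 m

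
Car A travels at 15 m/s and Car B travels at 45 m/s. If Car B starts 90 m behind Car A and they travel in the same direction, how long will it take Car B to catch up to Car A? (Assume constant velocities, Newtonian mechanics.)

Relative speed: v_rel = 45 - 15 = 30 m/s
Time to catch: t = d₀/v_rel = 90/30 = 3.0 s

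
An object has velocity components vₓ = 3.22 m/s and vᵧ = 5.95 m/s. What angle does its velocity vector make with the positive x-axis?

θ = arctan(vᵧ/vₓ) = arctan(5.95/3.22) = 61.58°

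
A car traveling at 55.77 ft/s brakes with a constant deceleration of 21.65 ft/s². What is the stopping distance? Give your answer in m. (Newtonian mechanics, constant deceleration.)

v₀ = 55.77 ft/s × 0.3048 = 16.9987 m/s
a = 21.65 ft/s² × 0.3048 = 6.59892 m/s²
d = v₀² / (2a) = 16.9987² / (2 × 6.59892) = 288.956 / 13.1978 = 21.89 m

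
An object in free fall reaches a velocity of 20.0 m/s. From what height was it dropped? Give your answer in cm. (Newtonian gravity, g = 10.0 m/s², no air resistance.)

h = v² / (2g) = 20.0² / (2 × 10.0) = 20.0 m
h = 20.0 m / 0.01 = 2000 cm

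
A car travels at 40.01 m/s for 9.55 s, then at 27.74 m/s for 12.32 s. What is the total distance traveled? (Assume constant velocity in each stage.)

d₁ = v₁t₁ = 40.01 × 9.55 = 382.0955 m
d₂ = v₂t₂ = 27.74 × 12.32 = 341.7568 m
d_total = 382.0955 + 341.7568 = 723.85 m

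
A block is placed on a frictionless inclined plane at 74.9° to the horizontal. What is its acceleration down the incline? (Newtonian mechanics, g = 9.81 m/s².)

a = g sin(θ) = 9.81 × sin(74.9°) = 9.81 × 0.9655 = 9.47 m/s²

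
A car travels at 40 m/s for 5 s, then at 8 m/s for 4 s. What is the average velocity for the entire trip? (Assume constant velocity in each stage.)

d₁ = v₁t₁ = 40 × 5 = 200 m
d₂ = v₂t₂ = 8 × 4 = 32 m
d_total = 232 m, t_total = 9 s
v_avg = d_total/t_total = 232/9 = 25.78 m/s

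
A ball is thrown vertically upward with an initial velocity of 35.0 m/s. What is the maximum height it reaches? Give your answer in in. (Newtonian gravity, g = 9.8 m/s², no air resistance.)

h_max = v₀² / (2g) = 35.0² / (2 × 9.8) = 1225.0 / 19.6 = 62.5 m
h_max = 62.5 m / 0.0254 = 2461 in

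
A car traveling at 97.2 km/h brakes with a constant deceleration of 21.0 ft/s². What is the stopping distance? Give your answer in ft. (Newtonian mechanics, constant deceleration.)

v₀ = 97.2 km/h × 0.2777777777777778 = 27.0 m/s
a = 21.0 ft/s² × 0.3048 = 6.4008 m/s²
d = v₀² / (2a) = 27.0² / (2 × 6.4008) = 729.0 / 12.8016 = 56.946 m
d = 56.946 m / 0.3048 = 186.8 ft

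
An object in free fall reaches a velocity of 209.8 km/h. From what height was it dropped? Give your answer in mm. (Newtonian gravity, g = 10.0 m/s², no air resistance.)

v = 209.8 km/h × 0.2777777777777778 = 58.2778 m/s
h = v² / (2g) = 58.2778² / (2 × 10.0) = 169.815 m
h = 169.815 m / 0.001 = 169800 mm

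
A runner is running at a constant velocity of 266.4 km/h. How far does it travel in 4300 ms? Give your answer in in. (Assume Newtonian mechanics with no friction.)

v = 266.4 km/h × 0.2777777777777778 = 74.0 m/s
t = 4300 ms × 0.001 = 4.3 s
d = v × t = 74.0 × 4.3 = 318.2 m
d = 318.2 m / 0.0254 = 12530 in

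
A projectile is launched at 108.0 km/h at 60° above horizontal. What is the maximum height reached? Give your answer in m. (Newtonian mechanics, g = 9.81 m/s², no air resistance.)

v₀ = 108.0 km/h × 0.2777777777777778 = 30.0 m/s
H = v₀² × sin²(θ) / (2g) = 30.0² × sin(60°)² / (2 × 9.81) = 900.0 × 0.75 / 19.62 = 34.4 m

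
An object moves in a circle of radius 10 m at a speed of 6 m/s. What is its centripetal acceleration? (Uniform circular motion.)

a_c = v²/r = 6²/10 = 36/10 = 3.6 m/s²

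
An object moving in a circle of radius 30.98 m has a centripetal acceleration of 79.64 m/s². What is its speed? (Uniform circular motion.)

v = √(a_c × r) = √(79.64 × 30.98) = 49.67 m/s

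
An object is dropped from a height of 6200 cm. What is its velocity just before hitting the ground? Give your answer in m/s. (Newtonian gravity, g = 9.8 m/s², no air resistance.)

h = 6200 cm × 0.01 = 62.0 m
v = √(2gh) = √(2 × 9.8 × 62.0) = 34.86 m/s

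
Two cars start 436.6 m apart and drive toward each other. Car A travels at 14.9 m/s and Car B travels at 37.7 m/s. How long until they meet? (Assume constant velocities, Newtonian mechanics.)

Combined speed: v_combined = 14.9 + 37.7 = 52.6 m/s
Time to meet: t = d/v_combined = 436.6/52.6 = 8.3 s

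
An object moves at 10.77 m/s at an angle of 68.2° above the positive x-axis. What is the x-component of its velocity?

vₓ = v cos(θ) = 10.77 × cos(68.2°) = 4.0 m/s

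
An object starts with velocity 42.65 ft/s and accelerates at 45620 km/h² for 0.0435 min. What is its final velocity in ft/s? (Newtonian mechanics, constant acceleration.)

v₀ = 42.65 ft/s × 0.3048 = 12.9997 m/s
a = 45620 km/h² × 7.716049382716049e-05 = 3.52006 m/s²
t = 0.0435 min × 60.0 = 2.61 s
v = v₀ + a × t = 12.9997 + 3.52006 × 2.61 = 22.1871 m/s
v = 22.1871 m/s / 0.3048 = 72.79 ft/s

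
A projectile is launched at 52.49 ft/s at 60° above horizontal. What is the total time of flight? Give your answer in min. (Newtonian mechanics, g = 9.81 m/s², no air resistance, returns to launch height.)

v₀ = 52.49 ft/s × 0.3048 = 15.999 m/s
T = 2 × v₀ × sin(θ) / g = 2 × 15.999 × sin(60°) / 9.81 = 2 × 15.999 × 0.866025 / 9.81 = 2.82478 s
T = 2.82478 s / 60.0 = 0.04708 min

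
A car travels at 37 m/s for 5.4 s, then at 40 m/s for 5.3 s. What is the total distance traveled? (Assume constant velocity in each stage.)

d₁ = v₁t₁ = 37 × 5.4 = 199.8 m
d₂ = v₂t₂ = 40 × 5.3 = 212.0 m
d_total = 199.8 + 212.0 = 411.8 m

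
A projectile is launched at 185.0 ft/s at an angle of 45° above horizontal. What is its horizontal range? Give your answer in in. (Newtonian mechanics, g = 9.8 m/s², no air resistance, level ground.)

v₀ = 185.0 ft/s × 0.3048 = 56.388 m/s
R = v₀² × sin(2θ) / g = 56.388² × sin(2 × 45°) / 9.8 = 3179.61 × 1.0 / 9.8 = 324.45 m
R = 324.45 m / 0.0254 = 12770 in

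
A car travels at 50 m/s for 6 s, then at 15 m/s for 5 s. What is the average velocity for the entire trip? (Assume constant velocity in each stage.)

d₁ = v₁t₁ = 50 × 6 = 300 m
d₂ = v₂t₂ = 15 × 5 = 75 m
d_total = 375 m, t_total = 11 s
v_avg = d_total/t_total = 375/11 = 34.09 m/s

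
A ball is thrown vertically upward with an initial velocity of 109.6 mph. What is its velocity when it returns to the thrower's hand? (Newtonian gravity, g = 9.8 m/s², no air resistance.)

By conservation of energy (no air resistance), the ball returns to the throw height with the same speed as launch, but directed downward.
|v_ground| = v₀ = 109.6 mph
v_ground = 109.6 mph (downward)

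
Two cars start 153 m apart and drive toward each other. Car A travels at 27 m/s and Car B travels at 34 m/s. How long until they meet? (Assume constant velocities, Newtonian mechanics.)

Combined speed: v_combined = 27 + 34 = 61 m/s
Time to meet: t = d/v_combined = 153/61 = 2.51 s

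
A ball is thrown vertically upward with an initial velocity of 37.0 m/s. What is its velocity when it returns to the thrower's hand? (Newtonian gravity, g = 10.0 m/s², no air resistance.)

By conservation of energy (no air resistance), the ball returns to the throw height with the same speed as launch, but directed downward.
|v_ground| = v₀ = 37.0 m/s
v_ground = 37.0 m/s (downward)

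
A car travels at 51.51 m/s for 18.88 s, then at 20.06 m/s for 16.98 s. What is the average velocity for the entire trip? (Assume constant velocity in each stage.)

d₁ = v₁t₁ = 51.51 × 18.88 = 972.5088 m
d₂ = v₂t₂ = 20.06 × 16.98 = 340.6188 m
d_total = 1313.1276 m, t_total = 35.86 s
v_avg = d_total/t_total = 1313.1276/35.86 = 36.62 m/s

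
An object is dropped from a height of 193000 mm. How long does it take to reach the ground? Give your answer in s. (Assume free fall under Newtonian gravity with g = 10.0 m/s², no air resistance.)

h = 193000 mm × 0.001 = 193.0 m
t = √(2h/g) = √(2 × 193.0 / 10.0) = 6.213 s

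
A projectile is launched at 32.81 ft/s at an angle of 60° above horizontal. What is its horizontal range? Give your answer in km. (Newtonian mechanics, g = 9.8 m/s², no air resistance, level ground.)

v₀ = 32.81 ft/s × 0.3048 = 10.0005 m/s
R = v₀² × sin(2θ) / g = 10.0005² × sin(2 × 60°) / 9.8 = 100.01 × 0.866025 / 9.8 = 8.83787 m
R = 8.83787 m / 1000.0 = 0.008838 km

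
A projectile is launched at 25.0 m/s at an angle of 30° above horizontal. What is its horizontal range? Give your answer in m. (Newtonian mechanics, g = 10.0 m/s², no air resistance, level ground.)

R = v₀² × sin(2θ) / g = 25.0² × sin(2 × 30°) / 10.0 = 625.0 × 0.866025 / 10.0 = 54.13 m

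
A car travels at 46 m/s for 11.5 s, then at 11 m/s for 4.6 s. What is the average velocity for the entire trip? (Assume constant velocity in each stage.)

d₁ = v₁t₁ = 46 × 11.5 = 529.0 m
d₂ = v₂t₂ = 11 × 4.6 = 50.6 m
d_total = 579.6 m, t_total = 16.1 s
v_avg = d_total/t_total = 579.6/16.1 = 36.0 m/s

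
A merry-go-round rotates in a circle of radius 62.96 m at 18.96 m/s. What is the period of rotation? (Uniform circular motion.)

T = 2πr/v = 2π×62.96/18.96 = 20.86 s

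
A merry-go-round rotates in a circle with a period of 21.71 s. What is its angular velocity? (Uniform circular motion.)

ω = 2π/T = 2π/21.71 = 0.2894 rad/s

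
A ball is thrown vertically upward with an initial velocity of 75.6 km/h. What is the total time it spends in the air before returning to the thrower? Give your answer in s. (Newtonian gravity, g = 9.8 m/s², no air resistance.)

v₀ = 75.6 km/h × 0.2777777777777778 = 21.0 m/s
t_total = 2 × v₀ / g = 2 × 21.0 / 9.8 = 4.286 s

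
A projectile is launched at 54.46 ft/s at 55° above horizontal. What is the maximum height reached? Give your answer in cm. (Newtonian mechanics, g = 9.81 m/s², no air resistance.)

v₀ = 54.46 ft/s × 0.3048 = 16.5994 m/s
H = v₀² × sin²(θ) / (2g) = 16.5994² × sin(55°)² / (2 × 9.81) = 275.54 × 0.67101 / 19.62 = 9.42355 m
H = 9.42355 m / 0.01 = 942.4 cm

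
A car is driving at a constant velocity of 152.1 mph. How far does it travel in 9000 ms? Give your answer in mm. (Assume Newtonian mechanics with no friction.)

v = 152.1 mph × 0.44704 = 67.9948 m/s
t = 9000 ms × 0.001 = 9.0 s
d = v × t = 67.9948 × 9.0 = 611.953 m
d = 611.953 m / 0.001 = 612000 mm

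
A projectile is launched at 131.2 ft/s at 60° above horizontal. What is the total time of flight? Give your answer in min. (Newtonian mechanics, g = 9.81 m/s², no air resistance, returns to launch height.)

v₀ = 131.2 ft/s × 0.3048 = 39.9898 m/s
T = 2 × v₀ × sin(θ) / g = 2 × 39.9898 × sin(60°) / 9.81 = 2 × 39.9898 × 0.866025 / 9.81 = 7.06058 s
T = 7.06058 s / 60.0 = 0.1177 min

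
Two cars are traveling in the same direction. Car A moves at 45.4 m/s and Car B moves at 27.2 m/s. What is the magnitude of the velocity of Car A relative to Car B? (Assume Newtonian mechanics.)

v_rel = |v_A - v_B| = |45.4 - 27.2| = 18.2 m/s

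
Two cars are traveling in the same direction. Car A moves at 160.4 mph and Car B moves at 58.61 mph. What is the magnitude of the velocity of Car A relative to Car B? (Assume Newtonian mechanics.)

v_rel = |v_A - v_B| = |160.4 - 58.61| = 101.79 mph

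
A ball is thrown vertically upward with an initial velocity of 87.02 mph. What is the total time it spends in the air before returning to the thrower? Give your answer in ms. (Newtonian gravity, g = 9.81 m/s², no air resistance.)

v₀ = 87.02 mph × 0.44704 = 38.9014 m/s
t_total = 2 × v₀ / g = 2 × 38.9014 / 9.81 = 7.93097 s
t_total = 7.93097 s / 0.001 = 7931 ms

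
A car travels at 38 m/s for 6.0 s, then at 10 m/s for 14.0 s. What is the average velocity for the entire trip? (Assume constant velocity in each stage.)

d₁ = v₁t₁ = 38 × 6.0 = 228.0 m
d₂ = v₂t₂ = 10 × 14.0 = 140.0 m
d_total = 368.0 m, t_total = 20.0 s
v_avg = d_total/t_total = 368.0/20.0 = 18.4 m/s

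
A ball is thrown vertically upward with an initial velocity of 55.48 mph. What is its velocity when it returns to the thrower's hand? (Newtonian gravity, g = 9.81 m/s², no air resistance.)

By conservation of energy (no air resistance), the ball returns to the throw height with the same speed as launch, but directed downward.
|v_ground| = v₀ = 55.48 mph
v_ground = 55.48 mph (downward)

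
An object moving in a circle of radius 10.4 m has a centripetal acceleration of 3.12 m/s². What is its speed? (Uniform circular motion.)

v = √(a_c × r) = √(3.12 × 10.4) = 5.7 m/s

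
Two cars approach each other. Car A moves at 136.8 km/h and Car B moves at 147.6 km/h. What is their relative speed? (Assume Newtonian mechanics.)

v_rel = v_A + v_B = 136.8 + 147.6 = 284.4 km/h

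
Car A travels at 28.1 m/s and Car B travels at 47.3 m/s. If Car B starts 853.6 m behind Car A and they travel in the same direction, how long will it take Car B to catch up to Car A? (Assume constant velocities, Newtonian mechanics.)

Relative speed: v_rel = 47.3 - 28.1 = 19.2 m/s
Time to catch: t = d₀/v_rel = 853.6/19.2 = 44.46 s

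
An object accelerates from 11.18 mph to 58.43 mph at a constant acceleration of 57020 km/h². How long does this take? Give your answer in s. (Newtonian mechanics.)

v₀ = 11.18 mph × 0.44704 = 4.99791 m/s
v = 58.43 mph × 0.44704 = 26.1205 m/s
a = 57020 km/h² × 7.716049382716049e-05 = 4.39969 m/s²
t = (v - v₀) / a = (26.1205 - 4.99791) / 4.39969 = 4.801 s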